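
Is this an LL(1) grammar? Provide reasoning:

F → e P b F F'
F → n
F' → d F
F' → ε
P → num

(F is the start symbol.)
No. Predict set conflict for F': { 'd' }

Relevant sets:
  FOLLOW(F') = { $, 'd' }

For F:
  PREDICT(F → e P b F F') = { 'e' }
  PREDICT(F → n) = { 'n' }
For F':
  PREDICT(F' → d F) = { 'd' }
  PREDICT(F' → ε) = { $, 'd' }
P has a single production, so nothing to check there.

Conflict found: Predict set conflict for F': { 'd' }
The grammar is NOT LL(1).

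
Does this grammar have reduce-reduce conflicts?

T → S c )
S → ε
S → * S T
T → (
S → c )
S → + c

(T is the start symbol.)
A reduce-reduce conflict occurs when an LR(0) state has two complete items [A → α .] and [B → β .] — both call for a reduction, and with no lookahead the parser cannot choose between them.

Augment with T' → T and build the canonical LR(0) collection (I0 = CLOSURE({[T' → . T]}), then GOTO on every symbol after a dot until no new states appear). It has 13 states:
  I0: { [S → . * S T], [S → . + c], [S → . c )], [S → .], [T → . (], [T → . S c )], [T' → . T] }  — shift, reduce
  I1: { [T → ( .] }  — reduce
  I2: { [S → * . S T], [S → . * S T], [S → . + c], [S → . c )], [S → .] }  — shift, reduce
  I3: { [S → + . c] }  — shift
  I4: { [T → S . c )] }  — shift
  I5: { [T' → T .] }  — accept
  I6: { [S → c . )] }  — shift
  I7: { [S → c ) .] }  — reduce
  I8: { [T → S c . )] }  — shift
  I9: { [T → S c ) .] }  — reduce
  I10: { [S → + c .] }  — reduce
  I11: { [S → * S . T], [S → . * S T], [S → . + c], [S → . c )], [S → .], [T → . (], [T → . S c )] }  — shift, reduce
  I12: { [S → * S T .] }  — reduce

No state contains more than one complete item.

Answer: No reduce-reduce conflicts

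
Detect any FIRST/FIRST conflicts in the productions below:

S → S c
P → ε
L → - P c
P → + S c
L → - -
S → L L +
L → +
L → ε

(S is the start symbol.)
A FIRST/FIRST conflict occurs when two productions N → α and N → β for the same non-terminal have FIRST(α) ∩ FIRST(β) ≠ ∅ (with ε ∈ FIRST of a nullable right-hand side, so two nullable alternatives also conflict).

FIRST sets of the non-terminals at (or reachable through a nullable prefix from) the front of some alternative:
  FIRST(S) = { '+', '-' }
  FIRST(L) = { '+', '-', ε }

Productions for S:
  S → S c: FIRST = { '+', '-' }
  S → L L +: FIRST = { '+', '-' }
Productions for P:
  P → ε: FIRST = { ε }
  P → + S c: FIRST = { '+' }
Productions for L:
  L → - P c: FIRST = { '-' }
  L → - -: FIRST = { '-' }
  L → +: FIRST = { '+' }
  L → ε: FIRST = { ε }

Conflict for S: S → S c and S → L L +
  Overlap: { '+', '-' }
Conflict for L: L → - P c and L → - -
  Overlap: { '-' }

Answer: Yes. S → S c / S → L L '+' on { '+', '-' }; L → '-' P c / L → '-' '-' on { '-' }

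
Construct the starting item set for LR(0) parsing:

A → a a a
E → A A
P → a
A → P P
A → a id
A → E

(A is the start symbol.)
First, augment the grammar with A' → A
I₀ = CLOSURE({ [A' → . A] }):
  [A' → . A] has the dot before A: add [A → . a a a], [A → . P P], [A → . a id], [A → . E]
  [A → . P P] has the dot before P: add [P → . a]
  [A → . E] has the dot before E: add [E → . A A]
No further items can be added.

I₀ = { [A → . E], [A → . P P], [A → . a a a], [A → . a id], [A' → . A], [E → . A A], [P → . a] }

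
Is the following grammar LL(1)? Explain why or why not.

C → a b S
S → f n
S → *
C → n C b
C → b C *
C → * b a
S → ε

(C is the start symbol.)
No. Predict set conflict for S: { '*' }

Relevant sets:
  FOLLOW(S) = { $, '*', 'b' }

For C:
  PREDICT(C → a b S) = { 'a' }
  PREDICT(C → n C b) = { 'n' }
  PREDICT(C → b C '*') = { 'b' }
  PREDICT(C → '*' b a) = { '*' }
For S:
  PREDICT(S → f n) = { 'f' }
  PREDICT(S → '*') = { '*' }
  PREDICT(S → ε) = { $, '*', 'b' }

Conflict found: Predict set conflict for S: { '*' }
The grammar is NOT LL(1).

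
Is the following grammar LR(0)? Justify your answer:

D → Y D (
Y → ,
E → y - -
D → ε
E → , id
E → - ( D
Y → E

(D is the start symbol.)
No. Shift-reduce conflict between [D → .] and [E → . , id]

A grammar is LR(0) if no state in the canonical LR(0) collection has:
  - both a shift item (dot before a terminal) and a complete item (shift-reduce conflict), or
  - two or more complete items (reduce-reduce conflict; the accept item [D' → D .] counts as a complete item here).

Augment with D' → D and build the canonical LR(0) collection (I0 = CLOSURE({[D' → . D]}), then GOTO on every symbol after a dot until no new states appear). It has 14 states:
  I0: { [D → . Y D (], [D → .], [D' → . D], [E → . , id], [E → . - ( D], [E → . y - -], [Y → . ,], [Y → . E] }  — shift, reduce
  I1: { [E → , . id], [Y → , .] }  — shift, reduce
  I2: { [E → - . ( D] }  — shift
  I3: { [D' → D .] }  — accept
  I4: { [Y → E .] }  — reduce
  I5: { [D → . Y D (], [D → .], [D → Y . D (], [E → . , id], [E → . - ( D], [E → . y - -], [Y → . ,], [Y → . E] }  — shift, reduce
  I6: { [E → y . - -] }  — shift
  I7: { [E → y - . -] }  — shift
  I8: { [E → y - - .] }  — reduce
  I9: { [D → Y D . (] }  — shift
  I10: { [D → Y D ( .] }  — reduce
  I11: { [D → . Y D (], [D → .], [E → - ( . D], [E → . , id], [E → . - ( D], [E → . y - -], [Y → . ,], [Y → . E] }  — shift, reduce
  I12: { [E → - ( D .] }  — reduce
  I13: { [E → , id .] }  — reduce

Conflict in state I0:
  Shift-reduce conflict between [D → .] and [E → . , id]
So the grammar is NOT LR(0).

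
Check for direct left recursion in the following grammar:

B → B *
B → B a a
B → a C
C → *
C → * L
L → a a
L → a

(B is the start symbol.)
B → B *: LEFT RECURSIVE (starts with B)
B → B a a: LEFT RECURSIVE (starts with B)
B → a C: starts with a
C → *: starts with '*'
C → * L: starts with '*'
L → a a: starts with a
L → a: starts with a

The grammar has direct left recursion on: B.

Answer: Yes, B is left-recursive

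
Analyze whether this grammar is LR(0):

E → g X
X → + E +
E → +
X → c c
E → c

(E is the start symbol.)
Yes, the grammar is LR(0)

Augment with E' → E and build the canonical LR(0) collection (I0 = CLOSURE({[E' → . E]}), then GOTO on every symbol after a dot until no new states appear). It has 11 states:
  I0: { [E → . +], [E → . c], [E → . g X], [E' → . E] }  — shift
  I1: { [E → + .] }  — reduce
  I2: { [E' → E .] }  — accept
  I3: { [E → c .] }  — reduce
  I4: { [E → g . X], [X → . + E +], [X → . c c] }  — shift
  I5: { [E → . +], [E → . c], [E → . g X], [X → + . E +] }  — shift
  I6: { [E → g X .] }  — reduce
  I7: { [X → c . c] }  — shift
  I8: { [X → c c .] }  — reduce
  I9: { [X → + E . +] }  — shift
  I10: { [X → + E + .] }  — reduce

Every state is either a pure shift/goto state or contains exactly one complete item and nothing to shift — no conflicts. The grammar is LR(0).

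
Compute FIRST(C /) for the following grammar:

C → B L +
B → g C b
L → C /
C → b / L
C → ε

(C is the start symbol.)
{ '/', 'b', 'g' }

FIRST sets of the non-terminals involved (from the grammar, by fixed-point iteration):
  FIRST(C) = { 'b', 'g', ε }

To compute FIRST(C /), process the symbols left to right:
Symbol C is a non-terminal. Add FIRST(C) \ {ε} = { 'b', 'g' }
C is nullable (ε ∈ FIRST(C)), continue to the next symbol.
Symbol / is a terminal. Add '/' and stop.
FIRST(C /) = { '/', 'b', 'g' }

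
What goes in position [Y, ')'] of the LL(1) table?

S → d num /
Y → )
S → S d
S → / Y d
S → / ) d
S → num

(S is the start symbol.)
To find M[Y, ')'], we find productions for Y where ')' is in the predict set (PREDICT(N → α) = (FIRST(α) \ {ε}) ∪ (FOLLOW(N) if α ⇒* ε)).

Y → ): PREDICT = { ')' }
  ')' is in predict set, so this production goes in M[Y, ')']

M[Y, ')'] = Y → )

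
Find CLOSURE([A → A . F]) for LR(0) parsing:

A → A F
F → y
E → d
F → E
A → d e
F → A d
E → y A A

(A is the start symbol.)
To compute CLOSURE, for each item [A → α.Bβ] where B is a non-terminal, add [B → .γ] for all productions B → γ; repeat for the newly added items until nothing changes.

Start with: [A → A . F]
  [A → A . F] has the dot before F: add [F → . y], [F → . E], [F → . A d]
  [F → . E] has the dot before E: add [E → . d], [E → . y A A]
  [F → . A d] has the dot before A: add [A → . A F], [A → . d e]
No further items can be added.

CLOSURE = { [A → . A F], [A → . d e], [A → A . F], [E → . d], [E → . y A A], [F → . A d], [F → . E], [F → . y] }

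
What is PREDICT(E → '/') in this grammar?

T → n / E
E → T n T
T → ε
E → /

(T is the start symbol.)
PREDICT(E → '/') = (FIRST(RHS) \ {ε}) ∪ (FOLLOW(E) if ε ∈ FIRST(RHS), i.e. RHS ⇒* ε)
FIRST('/') = { '/' }
ε ∉ FIRST('/'), so FOLLOW(E) is not added.
PREDICT(E → '/') = { '/' }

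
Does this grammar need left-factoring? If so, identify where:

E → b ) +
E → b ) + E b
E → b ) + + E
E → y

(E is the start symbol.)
Left-factoring is needed when two productions for the same non-terminal
share a common prefix on the right-hand side.

Productions for E:
  E → b ) +
  E → b ) + E b
  E → b ) + + E
  E → y

Found common prefix 'b ) +' in productions for E

Answer: Yes, E has productions with common prefix 'b ) +'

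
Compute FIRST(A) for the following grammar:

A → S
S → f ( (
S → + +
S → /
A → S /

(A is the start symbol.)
FIRST sets of the other non-terminals involved (by the same procedure, iterated to a fixed point):
  FIRST(S) = { '+', '/', 'f' }

From A → S:
  - S is a non-terminal: add FIRST(S) \ {ε} = { '+', '/', 'f' }
    S is not nullable, so stop
From A → S /:
  - S is a non-terminal: add FIRST(S) \ {ε} = { '+', '/', 'f' }
    S is not nullable, so stop

Collecting: FIRST(A) = { '+', '/', 'f' }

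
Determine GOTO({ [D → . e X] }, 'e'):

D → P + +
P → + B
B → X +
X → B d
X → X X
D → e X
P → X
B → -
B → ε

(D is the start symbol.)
GOTO(I, 'e') = CLOSURE({ [A → αX.β] : [A → α.Xβ] ∈ I, X = 'e' })

Items with dot before 'e', with the dot advanced:
  [D → . e X] → [D → e . X]
Closure of the advanced items:
  [D → e . X] has the dot before X: add [X → . B d], [X → . X X]
  [X → . B d] has the dot before B: add [B → . X +], [B → . -], [B → .]

GOTO = { [B → . -], [B → . X +], [B → .], [D → e . X], [X → . B d], [X → . X X] }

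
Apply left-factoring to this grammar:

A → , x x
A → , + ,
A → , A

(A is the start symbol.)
Left-factoring transforms A → αβ₁ | αβ₂ into A → αA' and A' → β₁ | β₂
(α is the longest common prefix among the alternatives). Repeat until
no nonterminal has two alternatives with a common prefix.

Round 1: A has alternatives sharing prefix ','. Introduce A': A → , A'
  Add: A' → x x
  Add: A' → + ,
  Add: A' → A

No remaining common prefixes — done.

Resulting grammar:
A → , A'
A' → x x
A' → + ,
A' → A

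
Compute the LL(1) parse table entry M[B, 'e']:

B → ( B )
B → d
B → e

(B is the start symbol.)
To find M[B, 'e'], we find productions for B where 'e' is in the predict set (PREDICT(N → α) = (FIRST(α) \ {ε}) ∪ (FOLLOW(N) if α ⇒* ε)).

B → ( B ): PREDICT = { '(' }
B → d: PREDICT = { 'd' }
B → e: PREDICT = { 'e' }
  'e' is in predict set, so this production goes in M[B, 'e']

M[B, 'e'] = B → e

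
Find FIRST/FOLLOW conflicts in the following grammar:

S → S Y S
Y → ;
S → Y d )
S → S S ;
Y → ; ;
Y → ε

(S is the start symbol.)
Yes. Y → ';' with FOLLOW(Y) on { ';' }; Y → ';' ';' with FOLLOW(Y) on { ';' }

Nullable non-terminals: Y.

Y: nullable alternative(s) Y → ε; FOLLOW(Y) = { ';', 'd' }
  Y → ;: FIRST \ {ε} = { ';' } — overlaps FOLLOW(Y) on { ';' }: CONFLICT
  Y → ; ;: FIRST \ {ε} = { ';' } — overlaps FOLLOW(Y) on { ';' }: CONFLICT
  Y → ε: FIRST \ {ε} = { } — this is the only nullable alternative, skip

S has no nullable alternative, so no FIRST/FOLLOW check is needed there.

So the grammar has 2 FIRST/FOLLOW conflicts (marked CONFLICT above).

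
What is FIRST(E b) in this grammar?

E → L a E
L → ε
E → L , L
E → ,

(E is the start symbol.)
{ ',', 'a' }

FIRST sets of the non-terminals involved (from the grammar, by fixed-point iteration):
  FIRST(E) = { ',', 'a' }

To compute FIRST(E b), process the symbols left to right:
Symbol E is a non-terminal. Add FIRST(E) \ {ε} = { ',', 'a' }
E is not nullable (ε ∉ FIRST(E)), so stop here.
FIRST(E b) = { ',', 'a' }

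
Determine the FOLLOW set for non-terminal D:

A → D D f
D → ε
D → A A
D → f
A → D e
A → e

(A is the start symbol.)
{ 'e', 'f' }

To compute FOLLOW(D), find every occurrence of D on a right-hand side N → α D β: add FIRST(β) \ {ε}, and if β is empty or nullable also add FOLLOW(N). Iterate to a fixed point.

In A → D D f: D is followed by D f, add FIRST(D f) \ {ε} = { 'e', 'f' }
In A → D D f: D is followed by f, add FIRST(f) \ {ε} = { 'f' }
In A → D e: D is followed by e, add FIRST(e) \ {ε} = { 'e' }

Taking the union: FOLLOW(D) = { 'e', 'f' }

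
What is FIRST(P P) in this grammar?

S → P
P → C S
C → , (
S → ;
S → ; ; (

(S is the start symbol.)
{ ',' }

FIRST sets of the non-terminals involved (from the grammar, by fixed-point iteration):
  FIRST(P) = { ',' }

To compute FIRST(P P), process the symbols left to right:
Symbol P is a non-terminal. Add FIRST(P) \ {ε} = { ',' }
P is not nullable (ε ∉ FIRST(P)), so stop here.
FIRST(P P) = { ',' }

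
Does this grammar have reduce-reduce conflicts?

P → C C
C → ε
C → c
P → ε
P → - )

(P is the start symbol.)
A reduce-reduce conflict occurs when an LR(0) state has two complete items [A → α .] and [B → β .] — both call for a reduction, and with no lookahead the parser cannot choose between them.

Augment with P' → P and build the canonical LR(0) collection (I0 = CLOSURE({[P' → . P]}), then GOTO on every symbol after a dot until no new states appear). It has 7 states:
  I0: { [C → . c], [C → .], [P → . - )], [P → . C C], [P → .], [P' → . P] }  — shift, 2 reduces
  I1: { [P → - . )] }  — shift
  I2: { [C → . c], [C → .], [P → C . C] }  — shift, reduce
  I3: { [P' → P .] }  — accept
  I4: { [C → c .] }  — reduce
  I5: { [P → C C .] }  — reduce
  I6: { [P → - ) .] }  — reduce

I0 contains complete items [C → .], [P → .] — reduce-reduce conflict.

Answer: Yes — I0: [C → .] vs [P → .]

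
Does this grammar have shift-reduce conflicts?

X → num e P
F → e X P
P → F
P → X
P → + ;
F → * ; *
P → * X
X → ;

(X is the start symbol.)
Augment with X' → X and build the canonical LR(0) collection (I0 = CLOSURE({[X' → . X]}), then GOTO on every symbol after a dot until no new states appear). It has 17 states:
  I0: { [X → . ;], [X → . num e P], [X' → . X] }  — shift
  I1: { [X → ; .] }  — reduce
  I2: { [X' → X .] }  — accept
  I3: { [X → num . e P] }  — shift
  I4: { [F → . * ; *], [F → . e X P], [P → . * X], [P → . + ;], [P → . F], [P → . X], [X → . ;], [X → . num e P], [X → num e . P] }  — shift
  I5: { [F → * . ; *], [P → * . X], [X → . ;], [X → . num e P] }  — shift
  I6: { [P → + . ;] }  — shift
  I7: { [P → F .] }  — reduce
  I8: { [X → num e P .] }  — reduce
  I9: { [P → X .] }  — reduce
  I10: { [F → e . X P], [X → . ;], [X → . num e P] }  — shift
  I11: { [F → . * ; *], [F → . e X P], [F → e X . P], [P → . * X], [P → . + ;], [P → . F], [P → . X], [X → . ;], [X → . num e P] }  — shift
  I12: { [F → e X P .] }  — reduce
  I13: { [P → + ; .] }  — reduce
  I14: { [F → * ; . *], [X → ; .] }  — shift, reduce
  I15: { [P → * X .] }  — reduce
  I16: { [F → * ; * .] }  — reduce

I14 contains reduce item [X → ; .] and shift item [F → * ; . *] — shift-reduce conflict.

Answer: Yes — I14: [X → ; .] vs [F → * ; . *]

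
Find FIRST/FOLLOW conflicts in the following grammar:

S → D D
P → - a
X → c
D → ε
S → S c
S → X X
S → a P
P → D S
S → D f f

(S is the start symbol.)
Nullable non-terminals: D, P, S.
FIRST sets used below: FIRST(D) = { ε }, FIRST(S) = { 'a', 'c', 'f', ε }, FIRST(X) = { 'c' }
D has a nullable alternative but only one production, so nothing to check.

P: nullable alternative(s) P → D S; FOLLOW(P) = { $, 'c' }
  P → - a: FIRST \ {ε} = { '-' } — disjoint from FOLLOW(P)
  P → D S: FIRST \ {ε} = { 'a', 'c', 'f' } — this is the only nullable alternative, skip

S: nullable alternative(s) S → D D; FOLLOW(S) = { $, 'c' }
  S → D D: FIRST \ {ε} = { } — this is the only nullable alternative, skip
  S → S c: FIRST \ {ε} = { 'a', 'c', 'f' } — overlaps FOLLOW(S) on { 'c' }: CONFLICT
  S → X X: FIRST \ {ε} = { 'c' } — overlaps FOLLOW(S) on { 'c' }: CONFLICT
  S → a P: FIRST \ {ε} = { 'a' } — disjoint from FOLLOW(S)
  S → D f f: FIRST \ {ε} = { 'f' } — disjoint from FOLLOW(S)

X has no nullable alternative, so no FIRST/FOLLOW check is needed there.

So the grammar has 2 FIRST/FOLLOW conflicts (marked CONFLICT above).

Answer: Yes. S → S c with FOLLOW(S) on { 'c' }; S → X X with FOLLOW(S) on { 'c' }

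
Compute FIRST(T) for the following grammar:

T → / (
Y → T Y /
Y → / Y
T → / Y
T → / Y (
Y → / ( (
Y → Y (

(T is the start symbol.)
To compute FIRST(T), examine every production with T on the left-hand side, reading each right-hand side left to right until a non-nullable symbol is reached.

From T → / (:
  - '/' is a terminal: add '/' and stop
From T → / Y:
  - '/' is a terminal: add '/' and stop
From T → / Y (:
  - '/' is a terminal: add '/' and stop

Collecting: FIRST(T) = { '/' }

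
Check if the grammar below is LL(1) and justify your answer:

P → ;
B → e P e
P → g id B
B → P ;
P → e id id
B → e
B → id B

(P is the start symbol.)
No. Predict set conflict for B: { 'e' }

Relevant sets:
  FIRST(P) = { ';', 'e', 'g' }

For P:
  PREDICT(P → ';') = { ';' }
  PREDICT(P → g id B) = { 'g' }
  PREDICT(P → e id id) = { 'e' }
For B:
  PREDICT(B → e P e) = { 'e' }
  PREDICT(B → P ';') = { ';', 'e', 'g' }
  PREDICT(B → e) = { 'e' }
  PREDICT(B → id B) = { 'id' }

Conflict found: Predict set conflict for B: { 'e' }
The grammar is NOT LL(1).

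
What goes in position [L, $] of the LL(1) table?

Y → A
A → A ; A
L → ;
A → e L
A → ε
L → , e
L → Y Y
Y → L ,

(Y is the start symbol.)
To find M[L, $], we find productions for L where $ is in the predict set (PREDICT(N → α) = (FIRST(α) \ {ε}) ∪ (FOLLOW(N) if α ⇒* ε)).

Relevant sets:
  FIRST(Y) = { ',', ';', 'e', ε }
  FOLLOW(L) = { $, ',', ';', 'e' }

L → ;: PREDICT = { ';' }
L → , e: PREDICT = { ',' }
L → Y Y: PREDICT = { $, ',', ';', 'e' }
  $ is in predict set, so this production goes in M[L, $]

M[L, $] = L → Y Y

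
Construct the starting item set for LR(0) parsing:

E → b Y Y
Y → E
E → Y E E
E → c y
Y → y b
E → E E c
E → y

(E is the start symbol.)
First, augment the grammar with E' → E
I₀ = CLOSURE({ [E' → . E] }):
  [E' → . E] has the dot before E: add [E → . b Y Y], [E → . Y E E], [E → . c y], [E → . E E c], [E → . y]
  [E → . Y E E] has the dot before Y: add [Y → . E], [Y → . y b]
No further items can be added.

I₀ = { [E → . E E c], [E → . Y E E], [E → . b Y Y], [E → . c y], [E → . y], [E' → . E], [Y → . E], [Y → . y b] }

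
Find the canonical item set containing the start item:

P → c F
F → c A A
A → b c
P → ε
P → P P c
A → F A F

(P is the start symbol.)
{ [P → . P P c], [P → . c F], [P → .], [P' → . P] }

First, augment the grammar with P' → P
I₀ = CLOSURE({ [P' → . P] }):
  [P' → . P] has the dot before P: add [P → . c F], [P → .], [P → . P P c]
No further items can be added.

I₀ = { [P → . P P c], [P → . c F], [P → .], [P' → . P] }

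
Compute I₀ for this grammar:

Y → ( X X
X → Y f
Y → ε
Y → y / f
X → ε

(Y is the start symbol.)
{ [Y → . ( X X], [Y → . y / f], [Y → .], [Y' → . Y] }

First, augment the grammar with Y' → Y
I₀ = CLOSURE({ [Y' → . Y] }):
  [Y' → . Y] has the dot before Y: add [Y → . ( X X], [Y → .], [Y → . y / f]
No further items can be added.

I₀ = { [Y → . ( X X], [Y → . y / f], [Y → .], [Y' → . Y] }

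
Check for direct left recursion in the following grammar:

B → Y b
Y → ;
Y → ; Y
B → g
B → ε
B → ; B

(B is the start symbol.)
No direct left recursion

Direct left recursion occurs when N → N α for some non-terminal N (the right-hand side begins with the left-hand side itself).

B → Y b: starts with Y
Y → ;: starts with ';'
Y → ; Y: starts with ';'
B → g: starts with g
B → ε: starts with ε
B → ; B: starts with ';'

No direct left recursion found.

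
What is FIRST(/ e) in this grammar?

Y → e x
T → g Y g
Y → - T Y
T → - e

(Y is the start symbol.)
To compute FIRST(/ e), process the symbols left to right:
Symbol / is a terminal. Add '/' and stop.
FIRST(/ e) = { '/' }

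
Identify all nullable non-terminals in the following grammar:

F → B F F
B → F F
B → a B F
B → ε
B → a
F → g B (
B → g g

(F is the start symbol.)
ε-productions: B → ε
So B is immediately nullable.
No further non-terminal can be added: every production for the remaining non-terminals contains a terminal or a non-nullable non-terminal.
Nullable = { 'B' }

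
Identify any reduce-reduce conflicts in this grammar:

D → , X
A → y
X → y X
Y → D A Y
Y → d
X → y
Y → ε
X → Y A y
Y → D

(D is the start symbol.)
Yes — I7: [X → y .] vs [Y → .]

Augment with D' → D and build the canonical LR(0) collection (I0 = CLOSURE({[D' → . D]}), then GOTO on every symbol after a dot until no new states appear). It has 14 states:
  I0: { [D → . , X], [D' → . D] }  — shift
  I1: { [D → , . X], [D → . , X], [X → . Y A y], [X → . y X], [X → . y], [Y → . D A Y], [Y → . D], [Y → . d], [Y → .] }  — shift, reduce
  I2: { [D' → D .] }  — accept
  I3: { [A → . y], [Y → D . A Y], [Y → D .] }  — shift, reduce
  I4: { [D → , X .] }  — reduce
  I5: { [A → . y], [X → Y . A y] }  — shift
  I6: { [Y → d .] }  — reduce
  I7: { [D → . , X], [X → . Y A y], [X → . y X], [X → . y], [X → y . X], [X → y .], [Y → . D A Y], [Y → . D], [Y → . d], [Y → .] }  — shift, 2 reduces
  I8: { [X → y X .] }  — reduce
  I9: { [X → Y A . y] }  — shift
  I10: { [A → y .] }  — reduce
  I11: { [X → Y A y .] }  — reduce
  I12: { [D → . , X], [Y → . D A Y], [Y → . D], [Y → . d], [Y → .], [Y → D A . Y] }  — shift, reduce
  I13: { [Y → D A Y .] }  — reduce

I7 contains complete items [X → y .], [Y → .] — reduce-reduce conflict.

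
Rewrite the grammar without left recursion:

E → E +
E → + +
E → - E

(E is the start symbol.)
E → + + E'
E → - E E'
E' → + E'
E' → ε

E is directly left-recursive. The standard transformation for
  A → A α₁ | ... | A α_m | β₁ | ... | β_n
is
  A  → β₁ A' | ... | β_n A'
  A' → α₁ A' | ... | α_m A' | ε

E → + + becomes E → + + E'
E → - E becomes E → - E E'
E → E + becomes E' → + E'
Add E' → ε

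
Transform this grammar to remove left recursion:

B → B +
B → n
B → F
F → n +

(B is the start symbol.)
B → n B'
B → F B'
B' → + B'
B' → ε
F → n +

B is directly left-recursive. The standard transformation for
  A → A α₁ | ... | A α_m | β₁ | ... | β_n
is
  A  → β₁ A' | ... | β_n A'
  A' → α₁ A' | ... | α_m A' | ε

B → n becomes B → n B'
B → F becomes B → F B'
B → B + becomes B' → + B'
Add B' → ε

Productions for other non-terminals are unchanged:
  F → n +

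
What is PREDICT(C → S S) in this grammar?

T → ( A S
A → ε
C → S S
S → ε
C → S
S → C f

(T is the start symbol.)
{ 'f' }

PREDICT(C → S S) = (FIRST(RHS) \ {ε}) ∪ (FOLLOW(C) if ε ∈ FIRST(RHS), i.e. RHS ⇒* ε)
FIRST(S) = { 'f', ε }
FIRST(S S) = { 'f', ε }
ε ∈ FIRST(S S) (the right-hand side is nullable), so add FOLLOW(C) = { 'f' }
PREDICT(C → S S) = { 'f' }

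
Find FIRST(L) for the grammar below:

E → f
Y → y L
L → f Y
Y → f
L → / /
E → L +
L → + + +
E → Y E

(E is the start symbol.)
To compute FIRST(L), examine every production with L on the left-hand side, reading each right-hand side left to right until a non-nullable symbol is reached.

From L → f Y:
  - f is a terminal: add 'f' and stop
From L → / /:
  - '/' is a terminal: add '/' and stop
From L → + + +:
  - '+' is a terminal: add '+' and stop

Collecting: FIRST(L) = { '+', '/', 'f' }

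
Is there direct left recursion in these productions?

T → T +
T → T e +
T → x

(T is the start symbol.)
T → T +: LEFT RECURSIVE (starts with T)
T → T e +: LEFT RECURSIVE (starts with T)
T → x: starts with x

The grammar has direct left recursion on: T.

Answer: Yes, T is left-recursive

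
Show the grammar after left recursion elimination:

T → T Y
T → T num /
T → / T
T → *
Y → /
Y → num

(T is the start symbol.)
T → / T T'
T → * T'
T' → Y T'
T' → num / T'
T' → ε
Y → /
Y → num

T is directly left-recursive. The standard transformation for
  A → A α₁ | ... | A α_m | β₁ | ... | β_n
is
  A  → β₁ A' | ... | β_n A'
  A' → α₁ A' | ... | α_m A' | ε

T → / T becomes T → / T T'
T → * becomes T → * T'
T → T Y becomes T' → Y T'
T → T num / becomes T' → num / T'
Add T' → ε

Productions for other non-terminals are unchanged:
  Y → /
  Y → num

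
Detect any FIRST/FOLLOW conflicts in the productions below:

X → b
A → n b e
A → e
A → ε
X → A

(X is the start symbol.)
No FIRST/FOLLOW conflicts.

A FIRST/FOLLOW conflict occurs when a non-terminal N has a nullable alternative N → β (β ⇒* ε) and another alternative N → α with FIRST(α) ∩ FOLLOW(N) ≠ ∅: on such a lookahead the parser cannot decide between expanding α and letting N vanish via β.

Nullable non-terminals: A, X.
FIRST sets used below: FIRST(A) = { 'e', 'n', ε }

A: nullable alternative(s) A → ε; FOLLOW(A) = { $ }
  A → n b e: FIRST \ {ε} = { 'n' } — disjoint from FOLLOW(A)
  A → e: FIRST \ {ε} = { 'e' } — disjoint from FOLLOW(A)
  A → ε: FIRST \ {ε} = { } — this is the only nullable alternative, skip

X: nullable alternative(s) X → A; FOLLOW(X) = { $ }
  X → b: FIRST \ {ε} = { 'b' } — disjoint from FOLLOW(X)
  X → A: FIRST \ {ε} = { 'e', 'n' } — this is the only nullable alternative, skip

No FIRST/FOLLOW conflicts found.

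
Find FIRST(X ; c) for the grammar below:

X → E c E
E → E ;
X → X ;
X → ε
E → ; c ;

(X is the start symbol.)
{ ';' }

FIRST sets of the non-terminals involved (from the grammar, by fixed-point iteration):
  FIRST(X) = { ';', ε }

To compute FIRST(X ; c), process the symbols left to right:
Symbol X is a non-terminal. Add FIRST(X) \ {ε} = { ';' }
X is nullable (ε ∈ FIRST(X)), continue to the next symbol.
Symbol ; is a terminal. Add ';' and stop.
FIRST(X ; c) = { ';' }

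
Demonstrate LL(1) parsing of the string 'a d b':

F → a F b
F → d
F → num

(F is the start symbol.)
Stack is shown with the top on the left.

Stack    Input    Action
------------------------
F $      a d b $  output F → a F b
a F b $  a d b $  match 'a'
F b $    d b $    output F → d
d b $    d b $    match 'd'
b $      b $      match 'b'
$        $        accept

The string is accepted.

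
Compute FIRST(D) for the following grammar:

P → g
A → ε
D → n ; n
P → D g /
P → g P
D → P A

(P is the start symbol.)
{ 'g', 'n' }

FIRST sets of the other non-terminals involved (by the same procedure, iterated to a fixed point):
  FIRST(P) = { 'g', 'n' }

From D → n ; n:
  - n is a terminal: add 'n' and stop
From D → P A:
  - P is a non-terminal: add FIRST(P) \ {ε} = { 'g', 'n' }
    P is not nullable, so stop

Collecting: FIRST(D) = { 'g', 'n' }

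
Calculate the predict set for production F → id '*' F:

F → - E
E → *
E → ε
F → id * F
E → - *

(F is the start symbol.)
{ 'id' }

PREDICT(F → id '*' F) = (FIRST(RHS) \ {ε}) ∪ (FOLLOW(F) if ε ∈ FIRST(RHS), i.e. RHS ⇒* ε)
FIRST(id '*' F) = { 'id' }
ε ∉ FIRST(id '*' F), so FOLLOW(F) is not added.
PREDICT(F → id '*' F) = { 'id' }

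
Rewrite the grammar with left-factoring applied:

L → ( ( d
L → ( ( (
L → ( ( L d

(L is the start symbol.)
Left-factoring transforms A → αβ₁ | αβ₂ into A → αA' and A' → β₁ | β₂
(α is the longest common prefix among the alternatives). Repeat until
no nonterminal has two alternatives with a common prefix.

Round 1: L has alternatives sharing prefix '( ('. Introduce L': L → ( ( L'
  Add: L' → d
  Add: L' → (
  Add: L' → L d

No remaining common prefixes — done.

Resulting grammar:
L → ( ( L'
L' → d
L' → (
L' → L d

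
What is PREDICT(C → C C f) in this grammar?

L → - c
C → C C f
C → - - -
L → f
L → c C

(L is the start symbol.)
PREDICT(C → C C f) = (FIRST(RHS) \ {ε}) ∪ (FOLLOW(C) if ε ∈ FIRST(RHS), i.e. RHS ⇒* ε)
FIRST(C) = { '-' }
FIRST(C C f) = { '-' }
ε ∉ FIRST(C C f), so FOLLOW(C) is not added.
PREDICT(C → C C f) = { '-' }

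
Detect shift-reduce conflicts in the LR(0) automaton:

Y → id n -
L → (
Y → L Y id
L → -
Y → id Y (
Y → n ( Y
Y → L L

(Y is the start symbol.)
A shift-reduce conflict occurs when an LR(0) state has both:
  - a complete (reduce) item [A → α .] (dot at the end), and
  - a shift item [B → β . c γ] (dot before a terminal).

Augment with Y' → Y and build the canonical LR(0) collection (I0 = CLOSURE({[Y' → . Y]}), then GOTO on every symbol after a dot until no new states appear). It has 16 states:
  I0: { [L → . (], [L → . -], [Y → . L L], [Y → . L Y id], [Y → . id Y (], [Y → . id n -], [Y → . n ( Y], [Y' → . Y] }  — shift
  I1: { [L → ( .] }  — reduce
  I2: { [L → - .] }  — reduce
  I3: { [L → . (], [L → . -], [Y → . L L], [Y → . L Y id], [Y → . id Y (], [Y → . id n -], [Y → . n ( Y], [Y → L . L], [Y → L . Y id] }  — shift
  I4: { [Y' → Y .] }  — accept
  I5: { [L → . (], [L → . -], [Y → . L L], [Y → . L Y id], [Y → . id Y (], [Y → . id n -], [Y → . n ( Y], [Y → id . Y (], [Y → id . n -] }  — shift
  I6: { [Y → n . ( Y] }  — shift
  I7: { [L → . (], [L → . -], [Y → . L L], [Y → . L Y id], [Y → . id Y (], [Y → . id n -], [Y → . n ( Y], [Y → n ( . Y] }  — shift
  I8: { [Y → n ( Y .] }  — reduce
  I9: { [Y → id Y . (] }  — shift
  I10: { [Y → id n . -], [Y → n . ( Y] }  — shift
  I11: { [Y → id n - .] }  — reduce
  I12: { [Y → id Y ( .] }  — reduce
  I13: { [L → . (], [L → . -], [Y → . L L], [Y → . L Y id], [Y → . id Y (], [Y → . id n -], [Y → . n ( Y], [Y → L . L], [Y → L . Y id], [Y → L L .] }  — shift, reduce
  I14: { [Y → L Y . id] }  — shift
  I15: { [Y → L Y id .] }  — reduce

I13 contains reduce item [Y → L L .] and shift items [L → . (], [L → . -], [Y → . id Y (], [Y → . id n -], [Y → . n ( Y] — shift-reduce conflict.

Answer: Yes — I13: [Y → L L .] vs [L → . (]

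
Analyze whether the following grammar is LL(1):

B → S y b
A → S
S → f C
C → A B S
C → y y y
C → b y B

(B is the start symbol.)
Yes, the grammar is LL(1).

A grammar is LL(1) if for each non-terminal N with multiple productions, the predict sets of those productions are pairwise disjoint, where PREDICT(N → α) = (FIRST(α) \ {ε}) ∪ (FOLLOW(N) if α ⇒* ε).

Relevant sets:
  FIRST(A) = { 'f' }

For C:
  PREDICT(C → A B S) = { 'f' }
  PREDICT(C → y y y) = { 'y' }
  PREDICT(C → b y B) = { 'b' }
B, A, S have a single production, so nothing to check there.

All predict sets are disjoint. The grammar IS LL(1).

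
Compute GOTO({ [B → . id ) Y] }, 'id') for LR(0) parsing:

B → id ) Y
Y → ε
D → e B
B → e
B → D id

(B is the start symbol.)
{ [B → id . ) Y] }

GOTO(I, 'id') = CLOSURE({ [A → αX.β] : [A → α.Xβ] ∈ I, X = 'id' })

Items with dot before 'id', with the dot advanced:
  [B → . id ) Y] → [B → id . ) Y]
Closure adds nothing (no advanced item has the dot before a non-terminal).

GOTO = { [B → id . ) Y] }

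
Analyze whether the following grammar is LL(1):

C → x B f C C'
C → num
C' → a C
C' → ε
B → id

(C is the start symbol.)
A grammar is LL(1) if for each non-terminal N with multiple productions, the predict sets of those productions are pairwise disjoint, where PREDICT(N → α) = (FIRST(α) \ {ε}) ∪ (FOLLOW(N) if α ⇒* ε).

Relevant sets:
  FOLLOW(C') = { $, 'a' }

For C:
  PREDICT(C → x B f C C') = { 'x' }
  PREDICT(C → num) = { 'num' }
For C':
  PREDICT(C' → a C) = { 'a' }
  PREDICT(C' → ε) = { $, 'a' }
B has a single production, so nothing to check there.

Conflict found: Predict set conflict for C': { 'a' }
The grammar is NOT LL(1).

Answer: No. Predict set conflict for C': { 'a' }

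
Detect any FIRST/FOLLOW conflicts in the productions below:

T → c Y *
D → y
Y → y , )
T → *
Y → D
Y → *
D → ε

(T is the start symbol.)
Yes. Y → '*' with FOLLOW(Y) on { '*' }

Nullable non-terminals: D, Y.
FIRST sets used below: FIRST(D) = { 'y', ε }

D: nullable alternative(s) D → ε; FOLLOW(D) = { '*' }
  D → y: FIRST \ {ε} = { 'y' } — disjoint from FOLLOW(D)
  D → ε: FIRST \ {ε} = { } — this is the only nullable alternative, skip

Y: nullable alternative(s) Y → D; FOLLOW(Y) = { '*' }
  Y → y , ): FIRST \ {ε} = { 'y' } — disjoint from FOLLOW(Y)
  Y → D: FIRST \ {ε} = { 'y' } — this is the only nullable alternative, skip
  Y → *: FIRST \ {ε} = { '*' } — overlaps FOLLOW(Y) on { '*' }: CONFLICT

T has no nullable alternative, so no FIRST/FOLLOW check is needed there.

So the grammar has 1 FIRST/FOLLOW conflict (marked CONFLICT above).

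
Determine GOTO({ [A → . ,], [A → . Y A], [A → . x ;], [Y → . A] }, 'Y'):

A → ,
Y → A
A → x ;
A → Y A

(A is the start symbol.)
GOTO(I, 'Y') = CLOSURE({ [A → αX.β] : [A → α.Xβ] ∈ I, X = 'Y' })

Items with dot before 'Y', with the dot advanced:
  [A → . Y A] → [A → Y . A]
Closure of the advanced items:
  [A → Y . A] has the dot before A: add [A → . ,], [A → . x ;], [A → . Y A]
  [A → . Y A] has the dot before Y: add [Y → . A]

GOTO = { [A → . ,], [A → . Y A], [A → . x ;], [A → Y . A], [Y → . A] }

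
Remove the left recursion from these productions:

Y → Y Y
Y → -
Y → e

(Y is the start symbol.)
Y is directly left-recursive. The standard transformation for
  A → A α₁ | ... | A α_m | β₁ | ... | β_n
is
  A  → β₁ A' | ... | β_n A'
  A' → α₁ A' | ... | α_m A' | ε

Y → - becomes Y → - Y'
Y → e becomes Y → e Y'
Y → Y Y becomes Y' → Y Y'
Add Y' → ε

Resulting grammar:
Y → - Y'
Y → e Y'
Y' → Y Y'
Y' → ε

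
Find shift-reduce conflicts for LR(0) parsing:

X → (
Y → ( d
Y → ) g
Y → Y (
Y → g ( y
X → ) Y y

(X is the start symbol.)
No shift-reduce conflicts

A shift-reduce conflict occurs when an LR(0) state has both:
  - a complete (reduce) item [A → α .] (dot at the end), and
  - a shift item [B → β . c γ] (dot before a terminal).

Augment with X' → X and build the canonical LR(0) collection (I0 = CLOSURE({[X' → . X]}), then GOTO on every symbol after a dot until no new states appear). It has 14 states:
  I0: { [X → . (], [X → . ) Y y], [X' → . X] }  — shift
  I1: { [X → ( .] }  — reduce
  I2: { [X → ) . Y y], [Y → . ( d], [Y → . ) g], [Y → . Y (], [Y → . g ( y] }  — shift
  I3: { [X' → X .] }  — accept
  I4: { [Y → ( . d] }  — shift
  I5: { [Y → ) . g] }  — shift
  I6: { [X → ) Y . y], [Y → Y . (] }  — shift
  I7: { [Y → g . ( y] }  — shift
  I8: { [Y → g ( . y] }  — shift
  I9: { [Y → g ( y .] }  — reduce
  I10: { [Y → Y ( .] }  — reduce
  I11: { [X → ) Y y .] }  — reduce
  I12: { [Y → ) g .] }  — reduce
  I13: { [Y → ( d .] }  — reduce

No state contains both a complete item and a shift item.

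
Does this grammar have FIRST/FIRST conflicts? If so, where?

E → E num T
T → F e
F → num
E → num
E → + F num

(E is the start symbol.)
Yes. E → E num T / E → num on { 'num' }; E → E num T / E → '+' F num on { '+' }

A FIRST/FIRST conflict occurs when two productions N → α and N → β for the same non-terminal have FIRST(α) ∩ FIRST(β) ≠ ∅ (with ε ∈ FIRST of a nullable right-hand side, so two nullable alternatives also conflict).

FIRST sets of the non-terminals at (or reachable through a nullable prefix from) the front of some alternative:
  FIRST(E) = { '+', 'num' }

Productions for E:
  E → E num T: FIRST = { '+', 'num' }
  E → num: FIRST = { 'num' }
  E → + F num: FIRST = { '+' }
T, F have only one production, so no FIRST/FIRST conflict is possible there.

Conflict for E: E → E num T and E → num
  Overlap: { 'num' }
Conflict for E: E → E num T and E → + F num
  Overlap: { '+' }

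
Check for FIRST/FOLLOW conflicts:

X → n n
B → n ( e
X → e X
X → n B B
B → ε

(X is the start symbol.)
Yes. B → n '(' e with FOLLOW(B) on { 'n' }

A FIRST/FOLLOW conflict occurs when a non-terminal N has a nullable alternative N → β (β ⇒* ε) and another alternative N → α with FIRST(α) ∩ FOLLOW(N) ≠ ∅: on such a lookahead the parser cannot decide between expanding α and letting N vanish via β.

Nullable non-terminals: B.

B: nullable alternative(s) B → ε; FOLLOW(B) = { $, 'n' }
  B → n ( e: FIRST \ {ε} = { 'n' } — overlaps FOLLOW(B) on { 'n' }: CONFLICT
  B → ε: FIRST \ {ε} = { } — this is the only nullable alternative, skip

X has no nullable alternative, so no FIRST/FOLLOW check is needed there.

So the grammar has 1 FIRST/FOLLOW conflict (marked CONFLICT above).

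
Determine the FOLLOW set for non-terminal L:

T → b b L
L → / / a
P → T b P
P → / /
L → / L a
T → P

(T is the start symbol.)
To compute FOLLOW(L), find every occurrence of L on a right-hand side N → α L β: add FIRST(β) \ {ε}, and if β is empty or nullable also add FOLLOW(N). Iterate to a fixed point.

In T → b b L: L is at the end, add FOLLOW(T)
In L → / L a: L is followed by a, add FIRST(a) \ {ε} = { 'a' }

The FOLLOW sets referred to above (computed the same way, to a fixed point):
  FOLLOW(T) = { $, 'b' }

Taking the union: FOLLOW(L) = { $, 'a', 'b' }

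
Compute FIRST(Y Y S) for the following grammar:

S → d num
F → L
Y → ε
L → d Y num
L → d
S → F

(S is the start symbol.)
{ 'd' }

FIRST sets of the non-terminals involved (from the grammar, by fixed-point iteration):
  FIRST(Y) = { ε }
  FIRST(S) = { 'd' }

To compute FIRST(Y Y S), process the symbols left to right:
Symbol Y is a non-terminal. Add FIRST(Y) \ {ε} = { }
Y is nullable (ε ∈ FIRST(Y)), continue to the next symbol.
Symbol Y is a non-terminal. Add FIRST(Y) \ {ε} = { }
Y is nullable (ε ∈ FIRST(Y)), continue to the next symbol.
Symbol S is a non-terminal. Add FIRST(S) \ {ε} = { 'd' }
S is not nullable (ε ∉ FIRST(S)), so stop here.
FIRST(Y Y S) = { 'd' }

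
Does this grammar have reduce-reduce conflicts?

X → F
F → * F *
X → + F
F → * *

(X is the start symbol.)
No reduce-reduce conflicts

A reduce-reduce conflict occurs when an LR(0) state has two complete items [A → α .] and [B → β .] — both call for a reduction, and with no lookahead the parser cannot choose between them.

Augment with X' → X and build the canonical LR(0) collection (I0 = CLOSURE({[X' → . X]}), then GOTO on every symbol after a dot until no new states appear). It has 9 states:
  I0: { [F → . * *], [F → . * F *], [X → . + F], [X → . F], [X' → . X] }  — shift
  I1: { [F → * . *], [F → * . F *], [F → . * *], [F → . * F *] }  — shift
  I2: { [F → . * *], [F → . * F *], [X → + . F] }  — shift
  I3: { [X → F .] }  — reduce
  I4: { [X' → X .] }  — accept
  I5: { [X → + F .] }  — reduce
  I6: { [F → * * .], [F → * . *], [F → * . F *], [F → . * *], [F → . * F *] }  — shift, reduce
  I7: { [F → * F . *] }  — shift
  I8: { [F → * F * .] }  — reduce

No state contains more than one complete item.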